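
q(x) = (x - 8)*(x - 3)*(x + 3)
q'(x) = (x - 8)*(x - 3) + (x - 8)*(x + 3) + (x - 3)*(x + 3)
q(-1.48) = 64.56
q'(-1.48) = 21.25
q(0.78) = 60.59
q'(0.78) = -19.65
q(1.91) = 32.59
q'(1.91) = -28.62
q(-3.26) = -18.33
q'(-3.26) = 75.04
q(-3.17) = -11.72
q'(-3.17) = 71.87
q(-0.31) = 73.99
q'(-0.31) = -3.75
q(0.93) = 57.52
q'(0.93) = -21.29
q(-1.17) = 69.98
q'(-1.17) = 13.83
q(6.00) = -54.00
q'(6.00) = 3.00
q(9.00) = 72.00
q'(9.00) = 90.00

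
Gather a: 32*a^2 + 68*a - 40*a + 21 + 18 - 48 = 32*a^2 + 28*a - 9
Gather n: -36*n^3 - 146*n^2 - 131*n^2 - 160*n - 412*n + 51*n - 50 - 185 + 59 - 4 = -36*n^3 - 277*n^2 - 521*n - 180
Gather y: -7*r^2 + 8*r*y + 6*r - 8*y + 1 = -7*r^2 + 6*r + y*(8*r - 8) + 1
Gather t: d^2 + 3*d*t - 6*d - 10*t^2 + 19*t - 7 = d^2 - 6*d - 10*t^2 + t*(3*d + 19) - 7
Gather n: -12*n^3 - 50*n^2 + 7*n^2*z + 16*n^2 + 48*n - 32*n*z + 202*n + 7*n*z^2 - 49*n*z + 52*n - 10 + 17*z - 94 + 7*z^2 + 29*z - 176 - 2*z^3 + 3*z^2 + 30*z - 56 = -12*n^3 + n^2*(7*z - 34) + n*(7*z^2 - 81*z + 302) - 2*z^3 + 10*z^2 + 76*z - 336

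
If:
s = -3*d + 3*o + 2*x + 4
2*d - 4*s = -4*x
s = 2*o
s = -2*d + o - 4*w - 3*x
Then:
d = 10*x/11 + 16/11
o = 8*x/11 + 4/11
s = 16*x/11 + 8/11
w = -61*x/44 - 9/11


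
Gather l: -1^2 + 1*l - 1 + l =2*l - 2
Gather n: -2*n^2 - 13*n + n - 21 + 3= -2*n^2 - 12*n - 18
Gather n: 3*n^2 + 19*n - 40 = 3*n^2 + 19*n - 40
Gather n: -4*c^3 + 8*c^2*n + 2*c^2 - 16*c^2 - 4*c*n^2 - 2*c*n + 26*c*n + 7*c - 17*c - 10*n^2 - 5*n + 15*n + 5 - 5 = -4*c^3 - 14*c^2 - 10*c + n^2*(-4*c - 10) + n*(8*c^2 + 24*c + 10)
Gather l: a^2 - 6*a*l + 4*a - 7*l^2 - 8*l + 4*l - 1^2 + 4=a^2 + 4*a - 7*l^2 + l*(-6*a - 4) + 3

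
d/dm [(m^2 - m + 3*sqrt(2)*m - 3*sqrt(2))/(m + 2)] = (m^2 + 4*m - 2 + 9*sqrt(2))/(m^2 + 4*m + 4)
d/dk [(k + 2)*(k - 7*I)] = 2*k + 2 - 7*I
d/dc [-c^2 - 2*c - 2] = -2*c - 2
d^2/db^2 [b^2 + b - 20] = 2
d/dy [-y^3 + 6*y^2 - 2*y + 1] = -3*y^2 + 12*y - 2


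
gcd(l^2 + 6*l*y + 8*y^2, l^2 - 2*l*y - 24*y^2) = l + 4*y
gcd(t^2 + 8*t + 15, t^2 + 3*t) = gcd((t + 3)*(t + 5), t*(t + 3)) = t + 3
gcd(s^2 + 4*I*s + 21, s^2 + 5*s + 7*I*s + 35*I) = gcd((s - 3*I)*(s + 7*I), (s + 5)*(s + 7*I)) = s + 7*I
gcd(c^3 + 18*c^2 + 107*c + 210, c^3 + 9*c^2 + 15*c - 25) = c + 5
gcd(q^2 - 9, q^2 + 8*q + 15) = q + 3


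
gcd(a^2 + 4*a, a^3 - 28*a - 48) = a + 4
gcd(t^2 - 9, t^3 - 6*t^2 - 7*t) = 1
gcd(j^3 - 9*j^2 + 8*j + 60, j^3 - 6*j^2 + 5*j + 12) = 1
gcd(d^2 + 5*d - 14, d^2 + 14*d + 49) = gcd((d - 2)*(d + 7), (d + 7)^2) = d + 7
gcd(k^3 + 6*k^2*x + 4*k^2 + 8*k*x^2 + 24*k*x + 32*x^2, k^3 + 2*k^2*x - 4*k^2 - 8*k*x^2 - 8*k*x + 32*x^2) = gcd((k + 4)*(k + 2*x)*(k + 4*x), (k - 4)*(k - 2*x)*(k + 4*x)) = k + 4*x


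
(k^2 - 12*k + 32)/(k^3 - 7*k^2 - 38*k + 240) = (k - 4)/(k^2 + k - 30)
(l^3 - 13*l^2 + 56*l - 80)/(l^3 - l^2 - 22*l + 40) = (l^2 - 9*l + 20)/(l^2 + 3*l - 10)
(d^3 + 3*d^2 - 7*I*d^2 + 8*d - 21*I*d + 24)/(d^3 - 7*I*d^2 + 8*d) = (d + 3)/d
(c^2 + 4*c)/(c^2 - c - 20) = c/(c - 5)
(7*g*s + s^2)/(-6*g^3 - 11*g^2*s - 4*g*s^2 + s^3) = s*(7*g + s)/(-6*g^3 - 11*g^2*s - 4*g*s^2 + s^3)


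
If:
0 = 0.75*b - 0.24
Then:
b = 0.32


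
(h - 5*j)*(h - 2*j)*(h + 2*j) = h^3 - 5*h^2*j - 4*h*j^2 + 20*j^3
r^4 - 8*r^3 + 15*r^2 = r^2*(r - 5)*(r - 3)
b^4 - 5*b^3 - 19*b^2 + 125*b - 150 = (b - 5)*(b - 3)*(b - 2)*(b + 5)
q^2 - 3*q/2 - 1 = (q - 2)*(q + 1/2)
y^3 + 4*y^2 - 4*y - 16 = (y - 2)*(y + 2)*(y + 4)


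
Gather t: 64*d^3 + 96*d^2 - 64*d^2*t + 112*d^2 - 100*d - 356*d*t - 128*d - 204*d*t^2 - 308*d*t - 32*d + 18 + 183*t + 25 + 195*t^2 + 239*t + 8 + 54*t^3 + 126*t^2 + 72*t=64*d^3 + 208*d^2 - 260*d + 54*t^3 + t^2*(321 - 204*d) + t*(-64*d^2 - 664*d + 494) + 51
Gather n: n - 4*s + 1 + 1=n - 4*s + 2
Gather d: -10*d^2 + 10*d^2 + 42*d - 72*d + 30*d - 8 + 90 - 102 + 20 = 0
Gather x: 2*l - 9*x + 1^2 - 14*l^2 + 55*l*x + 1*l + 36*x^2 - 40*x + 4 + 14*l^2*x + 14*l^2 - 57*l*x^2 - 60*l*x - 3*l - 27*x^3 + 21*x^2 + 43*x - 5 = -27*x^3 + x^2*(57 - 57*l) + x*(14*l^2 - 5*l - 6)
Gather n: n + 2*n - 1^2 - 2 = 3*n - 3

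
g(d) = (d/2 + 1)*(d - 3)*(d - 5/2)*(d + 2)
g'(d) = (d/2 + 1)*(d - 3)*(d - 5/2) + (d/2 + 1)*(d - 3)*(d + 2) + (d/2 + 1)*(d - 5/2)*(d + 2) + (d - 3)*(d - 5/2)*(d + 2)/2 = 2*d^3 - 9*d^2/4 - 21*d/2 + 4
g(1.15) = 12.39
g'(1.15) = -8.01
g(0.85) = 14.41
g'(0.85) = -5.32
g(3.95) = 24.38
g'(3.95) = 50.68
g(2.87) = -0.57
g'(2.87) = 2.61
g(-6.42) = 820.79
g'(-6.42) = -550.55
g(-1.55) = 1.87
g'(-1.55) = 7.42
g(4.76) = 90.88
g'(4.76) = 118.74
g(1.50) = 9.19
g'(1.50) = -10.06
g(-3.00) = 16.50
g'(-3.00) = -38.75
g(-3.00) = 16.50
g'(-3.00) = -38.75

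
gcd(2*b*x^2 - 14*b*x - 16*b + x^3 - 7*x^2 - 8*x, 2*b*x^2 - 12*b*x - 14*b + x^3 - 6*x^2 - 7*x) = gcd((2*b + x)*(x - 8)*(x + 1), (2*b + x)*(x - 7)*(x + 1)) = 2*b*x + 2*b + x^2 + x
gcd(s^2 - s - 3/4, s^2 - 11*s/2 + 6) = s - 3/2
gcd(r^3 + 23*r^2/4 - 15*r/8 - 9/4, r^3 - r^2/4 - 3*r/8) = r^2 - r/4 - 3/8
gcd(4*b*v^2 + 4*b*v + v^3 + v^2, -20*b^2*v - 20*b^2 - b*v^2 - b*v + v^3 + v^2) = 4*b*v + 4*b + v^2 + v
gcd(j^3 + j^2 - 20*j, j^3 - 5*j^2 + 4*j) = j^2 - 4*j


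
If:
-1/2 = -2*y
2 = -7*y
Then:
No Solution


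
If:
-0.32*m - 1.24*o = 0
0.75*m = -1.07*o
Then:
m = 0.00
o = 0.00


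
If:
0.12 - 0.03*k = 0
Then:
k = 4.00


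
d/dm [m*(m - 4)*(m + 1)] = 3*m^2 - 6*m - 4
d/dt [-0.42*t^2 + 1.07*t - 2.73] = 1.07 - 0.84*t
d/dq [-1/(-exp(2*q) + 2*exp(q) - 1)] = 2*(1 - exp(q))*exp(q)/(exp(2*q) - 2*exp(q) + 1)^2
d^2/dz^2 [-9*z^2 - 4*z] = -18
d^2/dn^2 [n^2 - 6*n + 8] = 2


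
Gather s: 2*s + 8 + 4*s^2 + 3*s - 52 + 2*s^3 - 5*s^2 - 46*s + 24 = 2*s^3 - s^2 - 41*s - 20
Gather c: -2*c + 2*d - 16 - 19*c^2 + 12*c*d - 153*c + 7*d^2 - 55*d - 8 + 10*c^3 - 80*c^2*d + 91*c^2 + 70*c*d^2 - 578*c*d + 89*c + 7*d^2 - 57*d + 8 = 10*c^3 + c^2*(72 - 80*d) + c*(70*d^2 - 566*d - 66) + 14*d^2 - 110*d - 16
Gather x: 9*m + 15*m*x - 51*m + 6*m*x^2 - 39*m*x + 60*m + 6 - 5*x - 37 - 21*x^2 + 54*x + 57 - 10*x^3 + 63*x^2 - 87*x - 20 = 18*m - 10*x^3 + x^2*(6*m + 42) + x*(-24*m - 38) + 6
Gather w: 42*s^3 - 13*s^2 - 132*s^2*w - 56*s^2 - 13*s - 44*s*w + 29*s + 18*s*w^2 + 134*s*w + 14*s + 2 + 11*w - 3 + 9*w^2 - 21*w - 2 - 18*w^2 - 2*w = 42*s^3 - 69*s^2 + 30*s + w^2*(18*s - 9) + w*(-132*s^2 + 90*s - 12) - 3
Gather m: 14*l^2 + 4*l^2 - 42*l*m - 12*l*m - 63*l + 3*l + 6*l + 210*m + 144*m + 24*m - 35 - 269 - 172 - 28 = 18*l^2 - 54*l + m*(378 - 54*l) - 504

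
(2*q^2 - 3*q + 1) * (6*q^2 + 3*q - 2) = 12*q^4 - 12*q^3 - 7*q^2 + 9*q - 2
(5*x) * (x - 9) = 5*x^2 - 45*x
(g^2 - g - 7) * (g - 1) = g^3 - 2*g^2 - 6*g + 7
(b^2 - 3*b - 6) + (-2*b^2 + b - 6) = -b^2 - 2*b - 12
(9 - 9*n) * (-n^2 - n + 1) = 9*n^3 - 18*n + 9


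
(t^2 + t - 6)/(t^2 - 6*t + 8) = (t + 3)/(t - 4)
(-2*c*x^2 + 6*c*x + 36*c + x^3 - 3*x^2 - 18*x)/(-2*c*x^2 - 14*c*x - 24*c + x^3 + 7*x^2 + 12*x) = (x - 6)/(x + 4)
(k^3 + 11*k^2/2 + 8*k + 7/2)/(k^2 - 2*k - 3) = (2*k^2 + 9*k + 7)/(2*(k - 3))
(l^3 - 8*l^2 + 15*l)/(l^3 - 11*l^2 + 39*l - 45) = l/(l - 3)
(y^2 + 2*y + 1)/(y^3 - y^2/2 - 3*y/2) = 2*(y + 1)/(y*(2*y - 3))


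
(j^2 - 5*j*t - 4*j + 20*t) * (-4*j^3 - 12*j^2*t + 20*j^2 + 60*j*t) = -4*j^5 + 8*j^4*t + 36*j^4 + 60*j^3*t^2 - 72*j^3*t - 80*j^3 - 540*j^2*t^2 + 160*j^2*t + 1200*j*t^2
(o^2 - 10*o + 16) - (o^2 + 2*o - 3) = 19 - 12*o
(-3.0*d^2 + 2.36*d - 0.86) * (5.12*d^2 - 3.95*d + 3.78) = -15.36*d^4 + 23.9332*d^3 - 25.0652*d^2 + 12.3178*d - 3.2508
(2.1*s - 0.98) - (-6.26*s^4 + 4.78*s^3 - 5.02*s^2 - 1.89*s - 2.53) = 6.26*s^4 - 4.78*s^3 + 5.02*s^2 + 3.99*s + 1.55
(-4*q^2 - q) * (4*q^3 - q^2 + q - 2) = -16*q^5 - 3*q^3 + 7*q^2 + 2*q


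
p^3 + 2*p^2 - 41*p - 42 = (p - 6)*(p + 1)*(p + 7)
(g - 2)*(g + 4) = g^2 + 2*g - 8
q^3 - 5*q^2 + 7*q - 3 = (q - 3)*(q - 1)^2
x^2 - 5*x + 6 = (x - 3)*(x - 2)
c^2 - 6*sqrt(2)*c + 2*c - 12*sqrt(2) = (c + 2)*(c - 6*sqrt(2))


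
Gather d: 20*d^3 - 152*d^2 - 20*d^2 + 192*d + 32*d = 20*d^3 - 172*d^2 + 224*d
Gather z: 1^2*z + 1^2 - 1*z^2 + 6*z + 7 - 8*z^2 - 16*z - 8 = -9*z^2 - 9*z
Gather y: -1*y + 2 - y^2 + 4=-y^2 - y + 6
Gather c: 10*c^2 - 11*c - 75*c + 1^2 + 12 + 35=10*c^2 - 86*c + 48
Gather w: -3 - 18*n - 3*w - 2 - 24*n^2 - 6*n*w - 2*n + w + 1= -24*n^2 - 20*n + w*(-6*n - 2) - 4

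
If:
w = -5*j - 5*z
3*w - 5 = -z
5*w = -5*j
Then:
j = -25/19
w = 25/19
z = 20/19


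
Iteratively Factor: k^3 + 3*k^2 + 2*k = (k)*(k^2 + 3*k + 2) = k*(k + 2)*(k + 1)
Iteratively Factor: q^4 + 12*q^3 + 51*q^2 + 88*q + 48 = (q + 3)*(q^3 + 9*q^2 + 24*q + 16) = (q + 3)*(q + 4)*(q^2 + 5*q + 4) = (q + 3)*(q + 4)^2*(q + 1)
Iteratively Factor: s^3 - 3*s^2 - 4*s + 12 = (s - 2)*(s^2 - s - 6) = (s - 3)*(s - 2)*(s + 2)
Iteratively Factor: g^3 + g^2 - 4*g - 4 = (g + 2)*(g^2 - g - 2) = (g + 1)*(g + 2)*(g - 2)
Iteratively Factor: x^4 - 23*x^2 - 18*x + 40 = (x - 1)*(x^3 + x^2 - 22*x - 40) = (x - 1)*(x + 4)*(x^2 - 3*x - 10) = (x - 5)*(x - 1)*(x + 4)*(x + 2)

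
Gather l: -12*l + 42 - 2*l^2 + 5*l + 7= -2*l^2 - 7*l + 49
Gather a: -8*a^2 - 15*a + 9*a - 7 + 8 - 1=-8*a^2 - 6*a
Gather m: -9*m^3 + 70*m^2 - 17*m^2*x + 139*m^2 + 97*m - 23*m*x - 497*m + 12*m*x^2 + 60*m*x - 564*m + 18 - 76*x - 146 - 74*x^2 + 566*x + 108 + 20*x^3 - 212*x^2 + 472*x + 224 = -9*m^3 + m^2*(209 - 17*x) + m*(12*x^2 + 37*x - 964) + 20*x^3 - 286*x^2 + 962*x + 204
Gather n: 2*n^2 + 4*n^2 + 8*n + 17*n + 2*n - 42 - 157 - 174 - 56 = 6*n^2 + 27*n - 429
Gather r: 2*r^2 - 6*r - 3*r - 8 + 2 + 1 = 2*r^2 - 9*r - 5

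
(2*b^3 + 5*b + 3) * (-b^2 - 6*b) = -2*b^5 - 12*b^4 - 5*b^3 - 33*b^2 - 18*b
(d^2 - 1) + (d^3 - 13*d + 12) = d^3 + d^2 - 13*d + 11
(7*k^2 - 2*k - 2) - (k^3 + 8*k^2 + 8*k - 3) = -k^3 - k^2 - 10*k + 1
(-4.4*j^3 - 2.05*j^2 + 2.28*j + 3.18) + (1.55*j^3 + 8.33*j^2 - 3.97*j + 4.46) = -2.85*j^3 + 6.28*j^2 - 1.69*j + 7.64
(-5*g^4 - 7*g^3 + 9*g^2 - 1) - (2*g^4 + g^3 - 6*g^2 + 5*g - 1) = -7*g^4 - 8*g^3 + 15*g^2 - 5*g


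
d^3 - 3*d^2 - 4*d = d*(d - 4)*(d + 1)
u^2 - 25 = (u - 5)*(u + 5)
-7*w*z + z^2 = z*(-7*w + z)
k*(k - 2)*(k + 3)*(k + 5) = k^4 + 6*k^3 - k^2 - 30*k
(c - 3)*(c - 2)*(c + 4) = c^3 - c^2 - 14*c + 24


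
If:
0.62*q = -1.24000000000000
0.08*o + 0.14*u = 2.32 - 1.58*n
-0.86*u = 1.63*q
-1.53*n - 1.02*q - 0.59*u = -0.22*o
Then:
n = 0.80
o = 6.49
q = -2.00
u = 3.79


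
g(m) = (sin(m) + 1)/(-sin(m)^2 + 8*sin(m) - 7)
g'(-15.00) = 0.08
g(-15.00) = -0.03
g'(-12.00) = -1.28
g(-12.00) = -0.51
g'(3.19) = 0.28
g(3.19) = -0.13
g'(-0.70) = -0.08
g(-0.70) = -0.03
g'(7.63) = -118.65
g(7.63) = -13.12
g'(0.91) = -4.60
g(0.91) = -1.37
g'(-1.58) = 0.00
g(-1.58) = -0.00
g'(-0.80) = -0.06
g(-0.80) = -0.02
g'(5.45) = -0.06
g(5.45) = -0.02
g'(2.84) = 0.62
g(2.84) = -0.28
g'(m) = (2*sin(m)*cos(m) - 8*cos(m))*(sin(m) + 1)/(-sin(m)^2 + 8*sin(m) - 7)^2 + cos(m)/(-sin(m)^2 + 8*sin(m) - 7)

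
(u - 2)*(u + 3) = u^2 + u - 6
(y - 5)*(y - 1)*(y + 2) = y^3 - 4*y^2 - 7*y + 10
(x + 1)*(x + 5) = x^2 + 6*x + 5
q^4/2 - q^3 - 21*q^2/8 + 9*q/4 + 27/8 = (q/2 + 1/2)*(q - 3)*(q - 3/2)*(q + 3/2)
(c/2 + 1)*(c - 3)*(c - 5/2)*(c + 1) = c^4/2 - 5*c^3/4 - 7*c^2/2 + 23*c/4 + 15/2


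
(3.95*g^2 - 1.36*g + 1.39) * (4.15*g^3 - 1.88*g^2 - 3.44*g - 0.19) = 16.3925*g^5 - 13.07*g^4 - 5.2627*g^3 + 1.3147*g^2 - 4.5232*g - 0.2641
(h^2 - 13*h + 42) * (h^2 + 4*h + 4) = h^4 - 9*h^3 - 6*h^2 + 116*h + 168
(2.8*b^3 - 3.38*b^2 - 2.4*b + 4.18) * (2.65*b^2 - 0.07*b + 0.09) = 7.42*b^5 - 9.153*b^4 - 5.8714*b^3 + 10.9408*b^2 - 0.5086*b + 0.3762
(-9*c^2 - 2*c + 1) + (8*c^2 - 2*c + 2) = -c^2 - 4*c + 3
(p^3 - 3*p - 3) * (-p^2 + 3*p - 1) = -p^5 + 3*p^4 + 2*p^3 - 6*p^2 - 6*p + 3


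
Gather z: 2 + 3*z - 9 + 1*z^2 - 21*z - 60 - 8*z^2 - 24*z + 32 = -7*z^2 - 42*z - 35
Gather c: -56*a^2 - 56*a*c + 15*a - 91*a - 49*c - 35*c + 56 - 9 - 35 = -56*a^2 - 76*a + c*(-56*a - 84) + 12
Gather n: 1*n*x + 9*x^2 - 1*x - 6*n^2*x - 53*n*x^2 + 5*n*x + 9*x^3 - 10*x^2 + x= -6*n^2*x + n*(-53*x^2 + 6*x) + 9*x^3 - x^2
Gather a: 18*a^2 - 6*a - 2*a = 18*a^2 - 8*a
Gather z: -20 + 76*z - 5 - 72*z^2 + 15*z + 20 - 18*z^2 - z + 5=-90*z^2 + 90*z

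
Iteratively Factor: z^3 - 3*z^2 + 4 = (z + 1)*(z^2 - 4*z + 4) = (z - 2)*(z + 1)*(z - 2)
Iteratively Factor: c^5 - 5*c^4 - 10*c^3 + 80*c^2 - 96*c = (c)*(c^4 - 5*c^3 - 10*c^2 + 80*c - 96) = c*(c - 4)*(c^3 - c^2 - 14*c + 24) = c*(c - 4)*(c - 3)*(c^2 + 2*c - 8) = c*(c - 4)*(c - 3)*(c - 2)*(c + 4)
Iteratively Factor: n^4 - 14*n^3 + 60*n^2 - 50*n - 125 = (n - 5)*(n^3 - 9*n^2 + 15*n + 25) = (n - 5)*(n + 1)*(n^2 - 10*n + 25) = (n - 5)^2*(n + 1)*(n - 5)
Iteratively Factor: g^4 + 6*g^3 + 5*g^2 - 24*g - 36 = (g + 3)*(g^3 + 3*g^2 - 4*g - 12) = (g - 2)*(g + 3)*(g^2 + 5*g + 6) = (g - 2)*(g + 2)*(g + 3)*(g + 3)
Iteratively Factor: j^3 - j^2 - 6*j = (j)*(j^2 - j - 6) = j*(j + 2)*(j - 3)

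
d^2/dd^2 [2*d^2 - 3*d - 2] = 4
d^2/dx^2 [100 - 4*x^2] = -8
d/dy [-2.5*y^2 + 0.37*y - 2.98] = 0.37 - 5.0*y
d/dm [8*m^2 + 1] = 16*m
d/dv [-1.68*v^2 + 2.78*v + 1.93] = 2.78 - 3.36*v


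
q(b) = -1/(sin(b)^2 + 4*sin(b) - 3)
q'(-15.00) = -0.08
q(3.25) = 0.29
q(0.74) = -6.59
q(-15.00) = 0.19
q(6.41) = 0.40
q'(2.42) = -645.12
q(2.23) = -1.27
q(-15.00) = 0.19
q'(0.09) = 0.60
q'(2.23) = -5.52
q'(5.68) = 0.10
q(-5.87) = 0.81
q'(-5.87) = 2.90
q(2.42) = -12.71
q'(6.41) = 0.69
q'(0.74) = 171.37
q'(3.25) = -0.32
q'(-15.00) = -0.08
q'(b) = -(-2*sin(b)*cos(b) - 4*cos(b))/(sin(b)^2 + 4*sin(b) - 3)^2 = 2*(sin(b) + 2)*cos(b)/(sin(b)^2 + 4*sin(b) - 3)^2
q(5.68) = 0.20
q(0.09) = 0.38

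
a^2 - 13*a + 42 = (a - 7)*(a - 6)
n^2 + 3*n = n*(n + 3)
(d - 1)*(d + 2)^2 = d^3 + 3*d^2 - 4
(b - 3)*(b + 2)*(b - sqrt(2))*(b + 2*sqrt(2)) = b^4 - b^3 + sqrt(2)*b^3 - 10*b^2 - sqrt(2)*b^2 - 6*sqrt(2)*b + 4*b + 24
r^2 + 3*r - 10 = (r - 2)*(r + 5)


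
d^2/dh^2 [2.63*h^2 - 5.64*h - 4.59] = 5.26000000000000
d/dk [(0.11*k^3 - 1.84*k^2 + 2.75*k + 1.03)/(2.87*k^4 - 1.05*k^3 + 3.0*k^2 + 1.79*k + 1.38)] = (-0.3157*k^6 + 10.5616*k^5 - 25.2795*k^4 - 5.6556*k^3 - 7.8437*k^2 - 11.2584*k + 1.9513)/(8.2369*k^8 - 6.027*k^7 + 18.3225*k^6 + 3.9746*k^5 + 13.1622*k^4 + 7.842*k^3 + 11.4841*k^2 + 4.9404*k + 1.9044)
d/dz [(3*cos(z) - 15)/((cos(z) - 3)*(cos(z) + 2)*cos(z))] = 6*(cos(z)^3 - 8*cos(z)^2 + 5*cos(z) + 15)*sin(z)/((cos(z) - 3)^2*(cos(z) + 2)^2*cos(z)^2)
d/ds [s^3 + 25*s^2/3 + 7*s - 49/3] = 3*s^2 + 50*s/3 + 7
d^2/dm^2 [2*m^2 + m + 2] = 4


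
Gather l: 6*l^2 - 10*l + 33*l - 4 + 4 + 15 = 6*l^2 + 23*l + 15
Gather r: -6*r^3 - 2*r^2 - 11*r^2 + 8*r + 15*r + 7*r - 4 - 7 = -6*r^3 - 13*r^2 + 30*r - 11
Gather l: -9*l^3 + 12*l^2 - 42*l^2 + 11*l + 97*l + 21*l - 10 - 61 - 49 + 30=-9*l^3 - 30*l^2 + 129*l - 90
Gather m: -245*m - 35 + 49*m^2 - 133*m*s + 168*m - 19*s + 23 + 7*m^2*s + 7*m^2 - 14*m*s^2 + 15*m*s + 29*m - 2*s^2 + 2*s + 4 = m^2*(7*s + 56) + m*(-14*s^2 - 118*s - 48) - 2*s^2 - 17*s - 8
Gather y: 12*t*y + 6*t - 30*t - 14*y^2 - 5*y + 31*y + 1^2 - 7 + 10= -24*t - 14*y^2 + y*(12*t + 26) + 4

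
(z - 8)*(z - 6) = z^2 - 14*z + 48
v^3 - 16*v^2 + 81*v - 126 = (v - 7)*(v - 6)*(v - 3)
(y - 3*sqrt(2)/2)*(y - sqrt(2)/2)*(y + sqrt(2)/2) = y^3 - 3*sqrt(2)*y^2/2 - y/2 + 3*sqrt(2)/4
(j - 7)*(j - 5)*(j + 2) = j^3 - 10*j^2 + 11*j + 70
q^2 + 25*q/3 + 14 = (q + 7/3)*(q + 6)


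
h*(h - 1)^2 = h^3 - 2*h^2 + h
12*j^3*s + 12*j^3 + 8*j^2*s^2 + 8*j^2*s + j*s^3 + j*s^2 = (2*j + s)*(6*j + s)*(j*s + j)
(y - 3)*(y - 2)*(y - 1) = y^3 - 6*y^2 + 11*y - 6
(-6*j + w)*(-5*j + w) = 30*j^2 - 11*j*w + w^2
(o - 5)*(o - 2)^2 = o^3 - 9*o^2 + 24*o - 20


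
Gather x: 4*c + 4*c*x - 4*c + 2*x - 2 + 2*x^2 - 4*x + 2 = 2*x^2 + x*(4*c - 2)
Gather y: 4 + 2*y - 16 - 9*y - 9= -7*y - 21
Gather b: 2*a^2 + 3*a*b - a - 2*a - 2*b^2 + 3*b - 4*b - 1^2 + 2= 2*a^2 - 3*a - 2*b^2 + b*(3*a - 1) + 1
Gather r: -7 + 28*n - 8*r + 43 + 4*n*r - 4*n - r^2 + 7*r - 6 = 24*n - r^2 + r*(4*n - 1) + 30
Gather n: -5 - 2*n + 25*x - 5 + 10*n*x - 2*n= n*(10*x - 4) + 25*x - 10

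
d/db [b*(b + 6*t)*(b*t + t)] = t*(3*b^2 + 12*b*t + 2*b + 6*t)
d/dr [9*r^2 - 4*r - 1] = 18*r - 4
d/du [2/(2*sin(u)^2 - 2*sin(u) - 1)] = 4*(-sin(2*u) + cos(u))/(2*sin(u) + cos(2*u))^2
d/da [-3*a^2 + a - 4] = 1 - 6*a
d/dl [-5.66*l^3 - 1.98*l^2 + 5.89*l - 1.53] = -16.98*l^2 - 3.96*l + 5.89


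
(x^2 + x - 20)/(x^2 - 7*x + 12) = (x + 5)/(x - 3)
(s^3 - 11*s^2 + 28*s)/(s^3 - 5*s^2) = (s^2 - 11*s + 28)/(s*(s - 5))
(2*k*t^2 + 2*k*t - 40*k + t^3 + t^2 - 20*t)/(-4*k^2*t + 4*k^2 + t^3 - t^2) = (t^2 + t - 20)/(-2*k*t + 2*k + t^2 - t)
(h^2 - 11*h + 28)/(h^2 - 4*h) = (h - 7)/h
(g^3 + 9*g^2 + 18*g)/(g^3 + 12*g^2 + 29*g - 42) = g*(g + 3)/(g^2 + 6*g - 7)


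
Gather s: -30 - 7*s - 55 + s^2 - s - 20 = s^2 - 8*s - 105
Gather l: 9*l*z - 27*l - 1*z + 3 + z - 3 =l*(9*z - 27)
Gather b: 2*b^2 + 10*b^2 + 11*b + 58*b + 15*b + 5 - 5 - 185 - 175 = 12*b^2 + 84*b - 360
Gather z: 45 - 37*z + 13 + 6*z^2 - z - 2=6*z^2 - 38*z + 56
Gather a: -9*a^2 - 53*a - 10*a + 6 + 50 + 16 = -9*a^2 - 63*a + 72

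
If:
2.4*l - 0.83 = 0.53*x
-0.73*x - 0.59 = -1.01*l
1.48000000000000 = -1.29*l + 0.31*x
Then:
No Solution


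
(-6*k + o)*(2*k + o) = -12*k^2 - 4*k*o + o^2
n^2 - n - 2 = (n - 2)*(n + 1)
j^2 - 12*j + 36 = (j - 6)^2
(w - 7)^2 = w^2 - 14*w + 49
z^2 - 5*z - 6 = (z - 6)*(z + 1)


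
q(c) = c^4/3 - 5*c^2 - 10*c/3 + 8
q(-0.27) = 8.54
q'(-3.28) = -17.58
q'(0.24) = -5.71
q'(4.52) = 74.59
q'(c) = 4*c^3/3 - 10*c - 10/3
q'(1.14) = -12.76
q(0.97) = 0.36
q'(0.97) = -11.82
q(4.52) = 29.92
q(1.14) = -1.74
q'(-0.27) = -0.66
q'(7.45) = 473.49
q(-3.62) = 11.79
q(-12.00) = 6240.00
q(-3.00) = 0.00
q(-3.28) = 3.72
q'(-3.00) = -9.33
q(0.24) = 6.91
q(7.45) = 732.50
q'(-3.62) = -30.38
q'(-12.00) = -2187.33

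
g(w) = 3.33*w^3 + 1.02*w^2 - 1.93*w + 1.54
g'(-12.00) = 1412.15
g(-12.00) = -5582.66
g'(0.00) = -1.93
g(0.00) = 1.54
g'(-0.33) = -1.52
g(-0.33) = 2.17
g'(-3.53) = 115.35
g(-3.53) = -125.41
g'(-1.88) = 29.54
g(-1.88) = -13.35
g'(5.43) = 303.70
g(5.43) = 554.28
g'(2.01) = 42.53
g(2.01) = 28.82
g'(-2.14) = 39.45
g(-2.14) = -22.29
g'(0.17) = -1.29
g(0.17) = 1.26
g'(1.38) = 19.91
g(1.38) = 9.57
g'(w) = 9.99*w^2 + 2.04*w - 1.93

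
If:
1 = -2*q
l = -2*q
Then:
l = 1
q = -1/2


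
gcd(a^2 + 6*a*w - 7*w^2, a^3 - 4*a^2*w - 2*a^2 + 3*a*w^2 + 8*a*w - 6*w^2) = -a + w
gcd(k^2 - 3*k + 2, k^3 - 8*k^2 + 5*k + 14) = k - 2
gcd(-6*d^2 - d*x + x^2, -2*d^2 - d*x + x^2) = 1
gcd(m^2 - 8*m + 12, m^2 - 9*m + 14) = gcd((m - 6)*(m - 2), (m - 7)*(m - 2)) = m - 2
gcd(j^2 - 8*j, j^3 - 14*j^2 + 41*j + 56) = j - 8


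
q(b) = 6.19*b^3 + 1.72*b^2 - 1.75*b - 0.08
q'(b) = 18.57*b^2 + 3.44*b - 1.75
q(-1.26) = -7.53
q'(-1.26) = 23.40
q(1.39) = 17.43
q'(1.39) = 38.91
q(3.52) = 285.04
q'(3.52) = 240.45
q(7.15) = 2337.94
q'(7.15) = 972.19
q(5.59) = 1125.13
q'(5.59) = 597.76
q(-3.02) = -149.60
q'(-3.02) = 157.23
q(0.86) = 3.62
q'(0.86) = 14.94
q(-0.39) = 0.50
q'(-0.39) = -0.27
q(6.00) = 1388.38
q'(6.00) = 687.41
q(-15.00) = -20478.08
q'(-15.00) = 4124.90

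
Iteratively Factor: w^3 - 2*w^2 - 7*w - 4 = (w + 1)*(w^2 - 3*w - 4) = (w + 1)^2*(w - 4)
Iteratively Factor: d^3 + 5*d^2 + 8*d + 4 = (d + 2)*(d^2 + 3*d + 2) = (d + 1)*(d + 2)*(d + 2)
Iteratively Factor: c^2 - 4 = (c + 2)*(c - 2)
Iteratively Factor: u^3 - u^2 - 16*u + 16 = (u + 4)*(u^2 - 5*u + 4) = (u - 4)*(u + 4)*(u - 1)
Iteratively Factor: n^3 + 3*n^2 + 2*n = (n + 2)*(n^2 + n) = n*(n + 2)*(n + 1)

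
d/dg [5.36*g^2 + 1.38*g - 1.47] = 10.72*g + 1.38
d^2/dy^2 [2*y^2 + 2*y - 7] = 4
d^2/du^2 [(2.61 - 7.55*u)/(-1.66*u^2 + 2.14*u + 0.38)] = ((40.9792 - 75.198*u)*(-1.66*u^2 + 2.14*u + 0.38) - (3.32*u - 2.14)*(6.64*u - 4.28)*(7.55*u - 2.61))/(-1.66*u^2 + 2.14*u + 0.38)^3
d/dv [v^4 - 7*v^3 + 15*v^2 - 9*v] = 4*v^3 - 21*v^2 + 30*v - 9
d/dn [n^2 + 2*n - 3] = 2*n + 2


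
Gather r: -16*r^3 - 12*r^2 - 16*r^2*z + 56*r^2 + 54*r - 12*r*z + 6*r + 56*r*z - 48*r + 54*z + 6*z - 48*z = -16*r^3 + r^2*(44 - 16*z) + r*(44*z + 12) + 12*z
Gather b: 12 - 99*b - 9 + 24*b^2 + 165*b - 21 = 24*b^2 + 66*b - 18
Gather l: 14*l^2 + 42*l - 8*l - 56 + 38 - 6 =14*l^2 + 34*l - 24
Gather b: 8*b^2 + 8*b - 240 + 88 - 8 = 8*b^2 + 8*b - 160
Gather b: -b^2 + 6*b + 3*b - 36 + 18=-b^2 + 9*b - 18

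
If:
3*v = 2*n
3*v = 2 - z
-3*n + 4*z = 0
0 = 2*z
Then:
No Solution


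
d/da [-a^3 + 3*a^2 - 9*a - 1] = -3*a^2 + 6*a - 9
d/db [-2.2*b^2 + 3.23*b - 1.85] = 3.23 - 4.4*b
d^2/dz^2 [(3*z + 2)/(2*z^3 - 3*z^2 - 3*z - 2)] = 6*(12*z^5 - 2*z^4 - 17*z^3 + 30*z^2 + 8*z - 4)/(8*z^9 - 36*z^8 + 18*z^7 + 57*z^6 + 45*z^5 - 63*z^4 - 111*z^3 - 90*z^2 - 36*z - 8)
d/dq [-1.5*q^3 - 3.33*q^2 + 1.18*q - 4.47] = -4.5*q^2 - 6.66*q + 1.18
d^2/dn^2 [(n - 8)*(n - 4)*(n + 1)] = 6*n - 22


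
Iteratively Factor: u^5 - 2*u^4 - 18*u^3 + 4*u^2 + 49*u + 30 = (u - 5)*(u^4 + 3*u^3 - 3*u^2 - 11*u - 6) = (u - 5)*(u + 3)*(u^3 - 3*u - 2) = (u - 5)*(u + 1)*(u + 3)*(u^2 - u - 2) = (u - 5)*(u - 2)*(u + 1)*(u + 3)*(u + 1)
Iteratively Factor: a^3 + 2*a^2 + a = (a)*(a^2 + 2*a + 1) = a*(a + 1)*(a + 1)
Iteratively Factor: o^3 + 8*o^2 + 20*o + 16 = (o + 2)*(o^2 + 6*o + 8) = (o + 2)*(o + 4)*(o + 2)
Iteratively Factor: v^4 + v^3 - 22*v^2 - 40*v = (v + 2)*(v^3 - v^2 - 20*v) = (v - 5)*(v + 2)*(v^2 + 4*v) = v*(v - 5)*(v + 2)*(v + 4)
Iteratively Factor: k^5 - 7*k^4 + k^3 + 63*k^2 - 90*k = (k)*(k^4 - 7*k^3 + k^2 + 63*k - 90) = k*(k - 3)*(k^3 - 4*k^2 - 11*k + 30) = k*(k - 3)*(k - 2)*(k^2 - 2*k - 15) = k*(k - 3)*(k - 2)*(k + 3)*(k - 5)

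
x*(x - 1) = x^2 - x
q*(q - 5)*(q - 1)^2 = q^4 - 7*q^3 + 11*q^2 - 5*q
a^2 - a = a*(a - 1)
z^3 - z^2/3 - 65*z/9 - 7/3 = (z - 3)*(z + 1/3)*(z + 7/3)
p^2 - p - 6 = (p - 3)*(p + 2)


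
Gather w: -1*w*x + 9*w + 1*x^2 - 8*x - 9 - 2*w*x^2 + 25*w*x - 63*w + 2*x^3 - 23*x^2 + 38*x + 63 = w*(-2*x^2 + 24*x - 54) + 2*x^3 - 22*x^2 + 30*x + 54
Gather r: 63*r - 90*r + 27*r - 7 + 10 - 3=0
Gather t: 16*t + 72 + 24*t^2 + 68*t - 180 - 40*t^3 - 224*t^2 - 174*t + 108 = -40*t^3 - 200*t^2 - 90*t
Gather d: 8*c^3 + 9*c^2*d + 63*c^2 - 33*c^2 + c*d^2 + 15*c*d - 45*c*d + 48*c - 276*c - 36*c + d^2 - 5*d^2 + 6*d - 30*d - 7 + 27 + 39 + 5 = 8*c^3 + 30*c^2 - 264*c + d^2*(c - 4) + d*(9*c^2 - 30*c - 24) + 64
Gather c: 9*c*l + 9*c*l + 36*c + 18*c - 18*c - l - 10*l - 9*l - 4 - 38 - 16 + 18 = c*(18*l + 36) - 20*l - 40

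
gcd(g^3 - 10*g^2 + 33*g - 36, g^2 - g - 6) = g - 3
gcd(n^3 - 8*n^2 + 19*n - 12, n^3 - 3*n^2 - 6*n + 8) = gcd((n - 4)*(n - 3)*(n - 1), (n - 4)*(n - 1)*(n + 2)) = n^2 - 5*n + 4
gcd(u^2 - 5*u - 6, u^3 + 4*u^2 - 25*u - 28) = u + 1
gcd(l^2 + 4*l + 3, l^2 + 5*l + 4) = l + 1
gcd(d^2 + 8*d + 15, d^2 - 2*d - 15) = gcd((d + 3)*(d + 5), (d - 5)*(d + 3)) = d + 3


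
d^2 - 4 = (d - 2)*(d + 2)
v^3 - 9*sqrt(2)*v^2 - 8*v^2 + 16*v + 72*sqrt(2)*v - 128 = (v - 8)*(v - 8*sqrt(2))*(v - sqrt(2))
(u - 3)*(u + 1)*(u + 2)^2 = u^4 + 2*u^3 - 7*u^2 - 20*u - 12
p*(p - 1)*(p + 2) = p^3 + p^2 - 2*p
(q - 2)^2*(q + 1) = q^3 - 3*q^2 + 4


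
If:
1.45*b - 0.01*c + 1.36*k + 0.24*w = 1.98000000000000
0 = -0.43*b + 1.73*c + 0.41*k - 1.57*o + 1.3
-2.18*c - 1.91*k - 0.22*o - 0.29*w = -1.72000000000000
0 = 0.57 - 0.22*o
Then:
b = 0.047456589703763*w + 4.66559037148098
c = 0.0654951657845678*w + 3.58710162331733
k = -0.226586105450449*w - 3.49208457530459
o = 2.59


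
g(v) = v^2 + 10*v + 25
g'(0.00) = 10.00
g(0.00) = 25.00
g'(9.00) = 28.00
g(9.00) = 196.00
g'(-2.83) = 4.34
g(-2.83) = 4.71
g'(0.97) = 11.94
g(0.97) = 35.64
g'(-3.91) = 2.18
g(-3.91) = 1.19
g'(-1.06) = 7.88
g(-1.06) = 15.52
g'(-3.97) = 2.06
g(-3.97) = 1.06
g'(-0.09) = 9.82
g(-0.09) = 24.11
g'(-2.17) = 5.66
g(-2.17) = 8.01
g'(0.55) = 11.10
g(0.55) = 30.80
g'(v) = 2*v + 10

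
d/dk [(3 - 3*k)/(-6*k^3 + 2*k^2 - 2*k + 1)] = 3*(-12*k^3 + 20*k^2 - 4*k + 1)/(36*k^6 - 24*k^5 + 28*k^4 - 20*k^3 + 8*k^2 - 4*k + 1)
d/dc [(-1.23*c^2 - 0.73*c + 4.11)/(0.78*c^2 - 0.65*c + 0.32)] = (1.3689*c^2 - 7.1988*c + 2.4379)/(0.6084*c^4 - 1.014*c^3 + 0.9217*c^2 - 0.416*c + 0.1024)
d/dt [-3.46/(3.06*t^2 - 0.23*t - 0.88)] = (21.1752*t - 0.7958)/(-3.06*t^2 + 0.23*t + 0.88)^2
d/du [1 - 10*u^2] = -20*u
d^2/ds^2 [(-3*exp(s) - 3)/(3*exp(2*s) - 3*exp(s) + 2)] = (-27*exp(4*s) - 135*exp(3*s) + 189*exp(2*s) + 27*exp(s) - 30)*exp(s)/(27*exp(6*s) - 81*exp(5*s) + 135*exp(4*s) - 135*exp(3*s) + 90*exp(2*s) - 36*exp(s) + 8)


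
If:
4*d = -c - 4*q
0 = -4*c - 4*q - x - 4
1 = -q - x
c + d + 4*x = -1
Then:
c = -24/89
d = 63/89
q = -57/89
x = -32/89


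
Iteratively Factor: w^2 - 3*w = (w - 3)*(w)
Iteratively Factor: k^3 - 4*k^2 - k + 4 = (k - 4)*(k^2 - 1) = (k - 4)*(k + 1)*(k - 1)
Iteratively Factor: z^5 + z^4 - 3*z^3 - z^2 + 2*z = (z - 1)*(z^4 + 2*z^3 - z^2 - 2*z) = z*(z - 1)*(z^3 + 2*z^2 - z - 2) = z*(z - 1)^2*(z^2 + 3*z + 2) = z*(z - 1)^2*(z + 2)*(z + 1)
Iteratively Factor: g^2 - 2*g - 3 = (g + 1)*(g - 3)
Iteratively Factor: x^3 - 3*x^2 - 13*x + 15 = (x - 5)*(x^2 + 2*x - 3) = (x - 5)*(x - 1)*(x + 3)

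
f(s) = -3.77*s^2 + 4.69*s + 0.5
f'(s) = 4.69 - 7.54*s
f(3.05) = -20.27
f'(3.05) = -18.31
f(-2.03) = -24.56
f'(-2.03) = 20.00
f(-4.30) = -89.37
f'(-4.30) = 37.11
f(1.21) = 0.66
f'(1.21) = -4.43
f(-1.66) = -17.67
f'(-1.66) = 17.21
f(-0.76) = -5.24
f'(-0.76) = 10.42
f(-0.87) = -6.43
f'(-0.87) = 11.25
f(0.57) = 1.95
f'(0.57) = 0.39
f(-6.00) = -163.36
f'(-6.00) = 49.93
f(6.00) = -107.08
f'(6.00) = -40.55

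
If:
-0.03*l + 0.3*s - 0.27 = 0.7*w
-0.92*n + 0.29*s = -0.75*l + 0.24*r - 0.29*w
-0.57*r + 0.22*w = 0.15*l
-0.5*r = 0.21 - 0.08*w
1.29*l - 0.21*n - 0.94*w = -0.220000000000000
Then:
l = 9.94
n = 18.61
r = 1.13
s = 24.56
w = 9.71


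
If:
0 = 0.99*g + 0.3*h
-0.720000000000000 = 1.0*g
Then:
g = -0.72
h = 2.38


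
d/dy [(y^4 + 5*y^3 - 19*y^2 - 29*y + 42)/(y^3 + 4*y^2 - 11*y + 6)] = (y^4 + 10*y^3 + 25*y^2 + 12*y + 288)/(y^4 + 10*y^3 + 13*y^2 - 60*y + 36)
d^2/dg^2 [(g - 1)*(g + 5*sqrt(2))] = 2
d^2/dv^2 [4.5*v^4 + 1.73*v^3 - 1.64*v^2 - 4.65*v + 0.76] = 54.0*v^2 + 10.38*v - 3.28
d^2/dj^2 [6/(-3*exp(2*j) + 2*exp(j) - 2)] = 12*(-4*(3*exp(j) - 1)^2*exp(j) + (6*exp(j) - 1)*(3*exp(2*j) - 2*exp(j) + 2))*exp(j)/(3*exp(2*j) - 2*exp(j) + 2)^3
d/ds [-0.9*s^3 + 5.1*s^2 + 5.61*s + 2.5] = -2.7*s^2 + 10.2*s + 5.61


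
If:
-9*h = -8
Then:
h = 8/9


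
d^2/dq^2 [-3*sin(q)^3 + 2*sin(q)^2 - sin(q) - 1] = 27*sin(q)^3 - 8*sin(q)^2 - 17*sin(q) + 4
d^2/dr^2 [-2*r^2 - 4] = -4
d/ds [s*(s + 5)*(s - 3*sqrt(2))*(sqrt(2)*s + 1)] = 4*sqrt(2)*s^3 - 15*s^2 + 15*sqrt(2)*s^2 - 50*s - 6*sqrt(2)*s - 15*sqrt(2)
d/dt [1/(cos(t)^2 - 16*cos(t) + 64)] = 2*sin(t)/(cos(t) - 8)^3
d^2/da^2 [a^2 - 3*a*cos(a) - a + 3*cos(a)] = 3*a*cos(a) + 6*sin(a) - 3*cos(a) + 2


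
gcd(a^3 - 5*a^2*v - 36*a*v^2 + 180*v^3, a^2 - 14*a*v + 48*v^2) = -a + 6*v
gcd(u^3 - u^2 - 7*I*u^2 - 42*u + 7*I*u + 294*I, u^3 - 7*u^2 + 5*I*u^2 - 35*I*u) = u - 7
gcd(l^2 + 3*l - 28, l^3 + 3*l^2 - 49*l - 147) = l + 7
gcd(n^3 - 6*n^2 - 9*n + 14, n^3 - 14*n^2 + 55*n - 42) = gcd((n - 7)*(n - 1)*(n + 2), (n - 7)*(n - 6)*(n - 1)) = n^2 - 8*n + 7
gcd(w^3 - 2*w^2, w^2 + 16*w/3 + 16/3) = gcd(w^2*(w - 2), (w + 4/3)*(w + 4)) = 1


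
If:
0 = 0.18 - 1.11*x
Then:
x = 0.16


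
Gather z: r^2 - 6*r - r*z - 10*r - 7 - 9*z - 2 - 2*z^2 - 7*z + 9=r^2 - 16*r - 2*z^2 + z*(-r - 16)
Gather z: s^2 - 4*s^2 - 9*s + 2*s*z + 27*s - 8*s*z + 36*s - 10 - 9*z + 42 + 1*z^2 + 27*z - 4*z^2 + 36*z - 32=-3*s^2 + 54*s - 3*z^2 + z*(54 - 6*s)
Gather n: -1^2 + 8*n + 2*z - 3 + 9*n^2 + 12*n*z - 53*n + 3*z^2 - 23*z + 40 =9*n^2 + n*(12*z - 45) + 3*z^2 - 21*z + 36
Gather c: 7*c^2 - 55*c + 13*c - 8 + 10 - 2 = 7*c^2 - 42*c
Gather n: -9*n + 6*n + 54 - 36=18 - 3*n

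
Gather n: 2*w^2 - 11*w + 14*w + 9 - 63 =2*w^2 + 3*w - 54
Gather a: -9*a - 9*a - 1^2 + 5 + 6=10 - 18*a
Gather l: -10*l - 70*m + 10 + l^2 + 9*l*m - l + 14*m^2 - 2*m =l^2 + l*(9*m - 11) + 14*m^2 - 72*m + 10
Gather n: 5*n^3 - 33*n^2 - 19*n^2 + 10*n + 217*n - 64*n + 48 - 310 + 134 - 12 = 5*n^3 - 52*n^2 + 163*n - 140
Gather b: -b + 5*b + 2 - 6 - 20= 4*b - 24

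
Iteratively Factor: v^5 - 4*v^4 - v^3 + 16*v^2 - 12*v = (v)*(v^4 - 4*v^3 - v^2 + 16*v - 12) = v*(v - 3)*(v^3 - v^2 - 4*v + 4) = v*(v - 3)*(v - 1)*(v^2 - 4) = v*(v - 3)*(v - 2)*(v - 1)*(v + 2)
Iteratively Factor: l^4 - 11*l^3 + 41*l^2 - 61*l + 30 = (l - 5)*(l^3 - 6*l^2 + 11*l - 6) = (l - 5)*(l - 3)*(l^2 - 3*l + 2) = (l - 5)*(l - 3)*(l - 1)*(l - 2)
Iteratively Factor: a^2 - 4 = (a - 2)*(a + 2)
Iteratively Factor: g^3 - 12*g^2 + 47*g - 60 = (g - 3)*(g^2 - 9*g + 20) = (g - 5)*(g - 3)*(g - 4)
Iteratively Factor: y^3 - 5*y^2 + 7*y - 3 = (y - 3)*(y^2 - 2*y + 1) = (y - 3)*(y - 1)*(y - 1)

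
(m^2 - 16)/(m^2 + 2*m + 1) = (m^2 - 16)/(m^2 + 2*m + 1)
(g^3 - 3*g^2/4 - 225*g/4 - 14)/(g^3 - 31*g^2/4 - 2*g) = (g + 7)/g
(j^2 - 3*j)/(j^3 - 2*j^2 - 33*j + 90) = j/(j^2 + j - 30)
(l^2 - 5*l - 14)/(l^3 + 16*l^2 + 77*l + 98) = (l - 7)/(l^2 + 14*l + 49)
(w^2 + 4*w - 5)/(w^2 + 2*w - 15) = (w - 1)/(w - 3)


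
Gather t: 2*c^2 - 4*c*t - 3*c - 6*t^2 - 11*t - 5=2*c^2 - 3*c - 6*t^2 + t*(-4*c - 11) - 5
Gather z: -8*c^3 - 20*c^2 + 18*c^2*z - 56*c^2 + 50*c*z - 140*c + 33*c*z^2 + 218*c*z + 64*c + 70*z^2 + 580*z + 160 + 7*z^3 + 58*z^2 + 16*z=-8*c^3 - 76*c^2 - 76*c + 7*z^3 + z^2*(33*c + 128) + z*(18*c^2 + 268*c + 596) + 160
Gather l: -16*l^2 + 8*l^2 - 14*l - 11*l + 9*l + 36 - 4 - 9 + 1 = -8*l^2 - 16*l + 24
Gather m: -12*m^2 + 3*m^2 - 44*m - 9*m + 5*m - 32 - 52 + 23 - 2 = -9*m^2 - 48*m - 63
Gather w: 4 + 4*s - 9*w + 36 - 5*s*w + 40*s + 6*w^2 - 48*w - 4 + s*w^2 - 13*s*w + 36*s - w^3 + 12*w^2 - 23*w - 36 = 80*s - w^3 + w^2*(s + 18) + w*(-18*s - 80)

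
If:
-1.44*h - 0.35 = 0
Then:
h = -0.24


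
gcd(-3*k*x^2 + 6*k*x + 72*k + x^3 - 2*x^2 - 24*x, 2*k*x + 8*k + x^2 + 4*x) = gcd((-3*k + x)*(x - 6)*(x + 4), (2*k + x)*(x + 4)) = x + 4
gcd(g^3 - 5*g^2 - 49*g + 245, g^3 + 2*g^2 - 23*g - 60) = g - 5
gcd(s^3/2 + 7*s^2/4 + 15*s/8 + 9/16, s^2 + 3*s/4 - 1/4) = 1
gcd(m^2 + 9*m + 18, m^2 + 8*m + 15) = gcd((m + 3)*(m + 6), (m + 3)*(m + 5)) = m + 3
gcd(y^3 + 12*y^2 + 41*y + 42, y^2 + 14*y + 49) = y + 7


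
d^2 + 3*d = d*(d + 3)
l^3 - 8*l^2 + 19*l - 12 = (l - 4)*(l - 3)*(l - 1)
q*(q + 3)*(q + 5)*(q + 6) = q^4 + 14*q^3 + 63*q^2 + 90*q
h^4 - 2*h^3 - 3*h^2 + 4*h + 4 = (h - 2)^2*(h + 1)^2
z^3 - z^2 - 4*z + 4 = (z - 2)*(z - 1)*(z + 2)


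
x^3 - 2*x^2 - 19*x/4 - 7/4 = (x - 7/2)*(x + 1/2)*(x + 1)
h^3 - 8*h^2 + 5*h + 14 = (h - 7)*(h - 2)*(h + 1)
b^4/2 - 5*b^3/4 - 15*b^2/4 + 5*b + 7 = (b/2 + 1/2)*(b - 7/2)*(b - 2)*(b + 2)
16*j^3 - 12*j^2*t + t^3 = (-2*j + t)^2*(4*j + t)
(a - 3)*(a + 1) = a^2 - 2*a - 3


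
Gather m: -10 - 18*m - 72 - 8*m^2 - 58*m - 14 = -8*m^2 - 76*m - 96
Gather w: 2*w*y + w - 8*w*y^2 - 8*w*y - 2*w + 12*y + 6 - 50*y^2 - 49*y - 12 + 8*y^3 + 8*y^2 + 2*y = w*(-8*y^2 - 6*y - 1) + 8*y^3 - 42*y^2 - 35*y - 6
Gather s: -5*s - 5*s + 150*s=140*s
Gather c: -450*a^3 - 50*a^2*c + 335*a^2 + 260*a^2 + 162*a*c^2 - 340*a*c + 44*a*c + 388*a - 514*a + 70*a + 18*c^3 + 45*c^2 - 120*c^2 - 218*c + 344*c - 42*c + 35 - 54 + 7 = -450*a^3 + 595*a^2 - 56*a + 18*c^3 + c^2*(162*a - 75) + c*(-50*a^2 - 296*a + 84) - 12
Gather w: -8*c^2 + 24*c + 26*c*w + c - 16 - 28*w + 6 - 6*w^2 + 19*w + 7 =-8*c^2 + 25*c - 6*w^2 + w*(26*c - 9) - 3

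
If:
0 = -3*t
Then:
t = 0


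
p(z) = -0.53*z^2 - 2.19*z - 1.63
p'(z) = -1.06*z - 2.19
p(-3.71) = -0.80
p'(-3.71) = 1.74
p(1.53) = -6.22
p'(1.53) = -3.81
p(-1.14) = 0.18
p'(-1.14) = -0.98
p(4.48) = -22.08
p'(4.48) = -6.94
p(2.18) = -8.92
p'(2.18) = -4.50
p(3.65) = -16.68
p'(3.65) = -6.06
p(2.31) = -9.52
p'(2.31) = -4.64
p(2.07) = -8.43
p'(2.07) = -4.38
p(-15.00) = -88.03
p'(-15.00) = 13.71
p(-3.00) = 0.17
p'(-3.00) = 0.99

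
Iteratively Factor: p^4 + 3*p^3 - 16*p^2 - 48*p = (p - 4)*(p^3 + 7*p^2 + 12*p) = (p - 4)*(p + 3)*(p^2 + 4*p) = (p - 4)*(p + 3)*(p + 4)*(p)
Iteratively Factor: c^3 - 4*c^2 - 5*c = (c - 5)*(c^2 + c) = c*(c - 5)*(c + 1)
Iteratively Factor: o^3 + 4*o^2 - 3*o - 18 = (o - 2)*(o^2 + 6*o + 9) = (o - 2)*(o + 3)*(o + 3)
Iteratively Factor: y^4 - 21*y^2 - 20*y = (y + 1)*(y^3 - y^2 - 20*y) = y*(y + 1)*(y^2 - y - 20) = y*(y - 5)*(y + 1)*(y + 4)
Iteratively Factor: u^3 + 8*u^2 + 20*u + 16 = (u + 4)*(u^2 + 4*u + 4) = (u + 2)*(u + 4)*(u + 2)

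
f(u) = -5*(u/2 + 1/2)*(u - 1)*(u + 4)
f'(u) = -5*(u/2 + 1/2)*(u - 1) - 5*(u/2 + 1/2)*(u + 4) - 5*(u - 1)*(u + 4)/2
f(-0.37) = 7.83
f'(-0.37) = 8.87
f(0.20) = 10.08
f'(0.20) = -1.80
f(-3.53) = -13.47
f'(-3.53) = -20.36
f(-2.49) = -19.63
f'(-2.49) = 5.80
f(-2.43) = -19.25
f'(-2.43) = 6.81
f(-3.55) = -13.05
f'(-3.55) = -21.02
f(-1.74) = -11.46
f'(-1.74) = 14.59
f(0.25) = 9.96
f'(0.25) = -2.97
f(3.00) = -140.00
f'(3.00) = -125.00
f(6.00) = -875.00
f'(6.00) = -387.50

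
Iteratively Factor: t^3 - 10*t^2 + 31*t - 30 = (t - 3)*(t^2 - 7*t + 10) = (t - 3)*(t - 2)*(t - 5)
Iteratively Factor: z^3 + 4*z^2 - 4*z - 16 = (z + 4)*(z^2 - 4) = (z + 2)*(z + 4)*(z - 2)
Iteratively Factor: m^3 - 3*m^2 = (m)*(m^2 - 3*m) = m^2*(m - 3)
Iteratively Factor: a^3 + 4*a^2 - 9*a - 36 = (a + 3)*(a^2 + a - 12) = (a + 3)*(a + 4)*(a - 3)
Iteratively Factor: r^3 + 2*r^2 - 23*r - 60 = (r + 4)*(r^2 - 2*r - 15) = (r + 3)*(r + 4)*(r - 5)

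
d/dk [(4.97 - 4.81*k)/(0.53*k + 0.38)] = (-2.364807*k - 1.695522)/(0.53*k + 0.38)^3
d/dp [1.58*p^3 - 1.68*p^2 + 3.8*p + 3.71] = 4.74*p^2 - 3.36*p + 3.8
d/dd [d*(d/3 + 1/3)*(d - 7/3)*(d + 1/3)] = 4*d^3/3 - d^2 - 50*d/27 - 7/27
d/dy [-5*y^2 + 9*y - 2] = 9 - 10*y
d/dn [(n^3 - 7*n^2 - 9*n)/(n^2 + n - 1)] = (n^4 + 2*n^3 - n^2 + 14*n + 9)/(n^4 + 2*n^3 - n^2 - 2*n + 1)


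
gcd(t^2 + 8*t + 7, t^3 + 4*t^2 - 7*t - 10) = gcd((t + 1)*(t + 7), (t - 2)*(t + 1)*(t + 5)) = t + 1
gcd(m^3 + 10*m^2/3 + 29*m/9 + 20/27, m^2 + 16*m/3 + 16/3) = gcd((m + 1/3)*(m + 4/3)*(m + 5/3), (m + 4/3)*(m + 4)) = m + 4/3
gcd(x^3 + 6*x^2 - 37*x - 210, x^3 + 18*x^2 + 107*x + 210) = x^2 + 12*x + 35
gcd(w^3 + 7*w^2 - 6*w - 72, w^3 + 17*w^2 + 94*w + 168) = w^2 + 10*w + 24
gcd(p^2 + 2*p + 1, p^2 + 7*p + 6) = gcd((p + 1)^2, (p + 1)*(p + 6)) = p + 1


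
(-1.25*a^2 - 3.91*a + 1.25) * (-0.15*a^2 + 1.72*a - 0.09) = 0.1875*a^4 - 1.5635*a^3 - 6.8002*a^2 + 2.5019*a - 0.1125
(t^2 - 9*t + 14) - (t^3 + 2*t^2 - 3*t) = -t^3 - t^2 - 6*t + 14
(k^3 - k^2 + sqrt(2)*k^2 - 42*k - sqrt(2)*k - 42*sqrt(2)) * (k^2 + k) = k^5 + sqrt(2)*k^4 - 43*k^3 - 43*sqrt(2)*k^2 - 42*k^2 - 42*sqrt(2)*k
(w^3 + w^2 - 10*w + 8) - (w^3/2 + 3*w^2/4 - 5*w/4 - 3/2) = w^3/2 + w^2/4 - 35*w/4 + 19/2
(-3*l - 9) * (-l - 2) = 3*l^2 + 15*l + 18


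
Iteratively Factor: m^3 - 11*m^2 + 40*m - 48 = (m - 4)*(m^2 - 7*m + 12) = (m - 4)^2*(m - 3)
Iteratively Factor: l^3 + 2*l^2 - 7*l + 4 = (l - 1)*(l^2 + 3*l - 4) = (l - 1)*(l + 4)*(l - 1)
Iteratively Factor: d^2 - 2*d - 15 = (d + 3)*(d - 5)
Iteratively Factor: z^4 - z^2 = (z - 1)*(z^3 + z^2) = (z - 1)*(z + 1)*(z^2) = z*(z - 1)*(z + 1)*(z)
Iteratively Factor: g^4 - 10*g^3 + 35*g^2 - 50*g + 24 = (g - 3)*(g^3 - 7*g^2 + 14*g - 8) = (g - 3)*(g - 1)*(g^2 - 6*g + 8) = (g - 4)*(g - 3)*(g - 1)*(g - 2)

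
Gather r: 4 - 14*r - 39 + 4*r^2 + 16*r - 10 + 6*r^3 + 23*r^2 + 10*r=6*r^3 + 27*r^2 + 12*r - 45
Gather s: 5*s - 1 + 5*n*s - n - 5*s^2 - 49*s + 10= -n - 5*s^2 + s*(5*n - 44) + 9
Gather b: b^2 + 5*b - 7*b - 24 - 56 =b^2 - 2*b - 80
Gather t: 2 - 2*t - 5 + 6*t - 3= 4*t - 6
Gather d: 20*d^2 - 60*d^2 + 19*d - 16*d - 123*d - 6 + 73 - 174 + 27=-40*d^2 - 120*d - 80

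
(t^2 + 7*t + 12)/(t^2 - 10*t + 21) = (t^2 + 7*t + 12)/(t^2 - 10*t + 21)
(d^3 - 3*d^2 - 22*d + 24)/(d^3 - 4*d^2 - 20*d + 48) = (d - 1)/(d - 2)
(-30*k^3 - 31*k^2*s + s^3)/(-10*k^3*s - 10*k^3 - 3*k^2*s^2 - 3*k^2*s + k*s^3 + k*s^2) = (30*k^3 + 31*k^2*s - s^3)/(k*(10*k^2*s + 10*k^2 + 3*k*s^2 + 3*k*s - s^3 - s^2))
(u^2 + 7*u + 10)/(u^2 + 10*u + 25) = (u + 2)/(u + 5)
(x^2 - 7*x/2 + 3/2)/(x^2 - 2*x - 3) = (x - 1/2)/(x + 1)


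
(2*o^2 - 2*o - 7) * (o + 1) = 2*o^3 - 9*o - 7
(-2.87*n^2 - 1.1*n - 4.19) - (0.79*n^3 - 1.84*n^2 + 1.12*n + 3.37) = -0.79*n^3 - 1.03*n^2 - 2.22*n - 7.56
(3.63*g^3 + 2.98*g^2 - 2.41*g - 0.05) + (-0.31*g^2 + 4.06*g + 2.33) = 3.63*g^3 + 2.67*g^2 + 1.65*g + 2.28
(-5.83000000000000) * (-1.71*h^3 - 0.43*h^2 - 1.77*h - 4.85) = 9.9693*h^3 + 2.5069*h^2 + 10.3191*h + 28.2755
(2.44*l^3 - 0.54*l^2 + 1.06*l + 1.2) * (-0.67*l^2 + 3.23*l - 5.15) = -1.6348*l^5 + 8.243*l^4 - 15.0204*l^3 + 5.4008*l^2 - 1.583*l - 6.18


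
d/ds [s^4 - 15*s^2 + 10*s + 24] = 4*s^3 - 30*s + 10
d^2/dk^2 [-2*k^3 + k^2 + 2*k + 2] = 2 - 12*k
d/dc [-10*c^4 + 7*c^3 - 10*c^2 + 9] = c*(-40*c^2 + 21*c - 20)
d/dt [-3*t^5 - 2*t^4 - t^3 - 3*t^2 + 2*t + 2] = -15*t^4 - 8*t^3 - 3*t^2 - 6*t + 2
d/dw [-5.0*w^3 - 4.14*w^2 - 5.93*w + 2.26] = -15.0*w^2 - 8.28*w - 5.93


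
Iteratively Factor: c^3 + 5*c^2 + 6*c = (c + 2)*(c^2 + 3*c) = c*(c + 2)*(c + 3)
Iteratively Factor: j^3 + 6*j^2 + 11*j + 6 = (j + 2)*(j^2 + 4*j + 3) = (j + 2)*(j + 3)*(j + 1)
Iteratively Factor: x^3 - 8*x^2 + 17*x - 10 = (x - 2)*(x^2 - 6*x + 5) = (x - 2)*(x - 1)*(x - 5)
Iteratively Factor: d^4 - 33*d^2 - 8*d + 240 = (d + 4)*(d^3 - 4*d^2 - 17*d + 60) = (d + 4)^2*(d^2 - 8*d + 15) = (d - 5)*(d + 4)^2*(d - 3)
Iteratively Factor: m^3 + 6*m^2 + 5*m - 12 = (m - 1)*(m^2 + 7*m + 12) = (m - 1)*(m + 4)*(m + 3)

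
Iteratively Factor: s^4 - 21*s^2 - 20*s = (s - 5)*(s^3 + 5*s^2 + 4*s) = (s - 5)*(s + 4)*(s^2 + s) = s*(s - 5)*(s + 4)*(s + 1)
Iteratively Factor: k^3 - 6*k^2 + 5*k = (k)*(k^2 - 6*k + 5) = k*(k - 5)*(k - 1)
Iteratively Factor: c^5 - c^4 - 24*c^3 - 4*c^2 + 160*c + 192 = (c - 4)*(c^4 + 3*c^3 - 12*c^2 - 52*c - 48) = (c - 4)*(c + 2)*(c^3 + c^2 - 14*c - 24) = (c - 4)*(c + 2)*(c + 3)*(c^2 - 2*c - 8) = (c - 4)^2*(c + 2)*(c + 3)*(c + 2)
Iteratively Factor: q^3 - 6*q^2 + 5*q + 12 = (q - 4)*(q^2 - 2*q - 3) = (q - 4)*(q + 1)*(q - 3)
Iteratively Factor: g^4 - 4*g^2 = (g - 2)*(g^3 + 2*g^2) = g*(g - 2)*(g^2 + 2*g) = g^2*(g - 2)*(g + 2)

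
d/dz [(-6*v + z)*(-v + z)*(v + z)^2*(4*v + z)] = 26*v^4 - 46*v^3*z - 81*v^2*z^2 - 4*v*z^3 + 5*z^4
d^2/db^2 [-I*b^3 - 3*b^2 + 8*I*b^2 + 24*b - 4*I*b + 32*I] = -6*I*b - 6 + 16*I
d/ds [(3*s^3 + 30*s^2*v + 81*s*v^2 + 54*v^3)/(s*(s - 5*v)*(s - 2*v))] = 3*v*(-17*s^4 - 34*s^3*v + 235*s^2*v^2 + 252*s*v^3 - 180*v^4)/(s^2*(s^4 - 14*s^3*v + 69*s^2*v^2 - 140*s*v^3 + 100*v^4))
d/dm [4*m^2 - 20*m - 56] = 8*m - 20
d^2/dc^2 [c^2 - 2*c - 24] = 2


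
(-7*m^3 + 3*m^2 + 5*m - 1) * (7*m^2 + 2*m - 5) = -49*m^5 + 7*m^4 + 76*m^3 - 12*m^2 - 27*m + 5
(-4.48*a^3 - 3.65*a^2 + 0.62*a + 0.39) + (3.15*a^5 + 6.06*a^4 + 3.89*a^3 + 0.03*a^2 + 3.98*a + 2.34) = 3.15*a^5 + 6.06*a^4 - 0.59*a^3 - 3.62*a^2 + 4.6*a + 2.73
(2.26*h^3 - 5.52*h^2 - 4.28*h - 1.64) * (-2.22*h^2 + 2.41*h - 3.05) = -5.0172*h^5 + 17.701*h^4 - 10.6946*h^3 + 10.162*h^2 + 9.1016*h + 5.002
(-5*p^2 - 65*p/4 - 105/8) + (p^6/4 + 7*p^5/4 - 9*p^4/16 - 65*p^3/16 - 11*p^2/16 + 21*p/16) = p^6/4 + 7*p^5/4 - 9*p^4/16 - 65*p^3/16 - 91*p^2/16 - 239*p/16 - 105/8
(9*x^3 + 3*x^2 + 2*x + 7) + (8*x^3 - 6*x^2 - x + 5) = 17*x^3 - 3*x^2 + x + 12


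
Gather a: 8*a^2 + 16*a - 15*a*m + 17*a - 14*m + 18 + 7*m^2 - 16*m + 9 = 8*a^2 + a*(33 - 15*m) + 7*m^2 - 30*m + 27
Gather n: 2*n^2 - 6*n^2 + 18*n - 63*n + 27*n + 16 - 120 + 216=-4*n^2 - 18*n + 112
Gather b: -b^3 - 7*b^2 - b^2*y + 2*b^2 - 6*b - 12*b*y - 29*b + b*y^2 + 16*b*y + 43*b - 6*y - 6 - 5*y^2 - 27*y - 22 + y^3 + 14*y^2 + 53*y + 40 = -b^3 + b^2*(-y - 5) + b*(y^2 + 4*y + 8) + y^3 + 9*y^2 + 20*y + 12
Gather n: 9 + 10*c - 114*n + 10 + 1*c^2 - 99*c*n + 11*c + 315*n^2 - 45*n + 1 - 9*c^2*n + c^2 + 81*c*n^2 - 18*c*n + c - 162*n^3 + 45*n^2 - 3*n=2*c^2 + 22*c - 162*n^3 + n^2*(81*c + 360) + n*(-9*c^2 - 117*c - 162) + 20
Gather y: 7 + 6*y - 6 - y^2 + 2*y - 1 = -y^2 + 8*y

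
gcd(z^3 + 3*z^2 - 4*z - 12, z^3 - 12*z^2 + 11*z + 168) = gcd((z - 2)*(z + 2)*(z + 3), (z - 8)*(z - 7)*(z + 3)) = z + 3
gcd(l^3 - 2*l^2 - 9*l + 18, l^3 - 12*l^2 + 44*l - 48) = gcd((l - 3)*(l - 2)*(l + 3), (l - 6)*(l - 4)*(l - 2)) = l - 2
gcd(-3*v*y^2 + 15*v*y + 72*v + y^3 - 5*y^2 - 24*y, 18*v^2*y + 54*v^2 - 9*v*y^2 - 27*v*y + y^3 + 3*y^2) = -3*v*y - 9*v + y^2 + 3*y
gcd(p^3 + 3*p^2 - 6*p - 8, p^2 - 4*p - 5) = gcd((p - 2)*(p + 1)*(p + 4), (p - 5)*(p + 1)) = p + 1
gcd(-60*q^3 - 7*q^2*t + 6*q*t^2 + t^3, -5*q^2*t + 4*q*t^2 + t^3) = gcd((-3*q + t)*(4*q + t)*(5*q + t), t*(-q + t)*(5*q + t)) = 5*q + t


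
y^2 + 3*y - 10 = (y - 2)*(y + 5)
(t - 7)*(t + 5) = t^2 - 2*t - 35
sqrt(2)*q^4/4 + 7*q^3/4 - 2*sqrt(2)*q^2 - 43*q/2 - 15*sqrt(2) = (q/2 + sqrt(2))*(q - 5*sqrt(2)/2)*(q + 3*sqrt(2))*(sqrt(2)*q/2 + 1)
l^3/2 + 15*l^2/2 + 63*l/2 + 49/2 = (l/2 + 1/2)*(l + 7)^2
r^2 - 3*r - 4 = (r - 4)*(r + 1)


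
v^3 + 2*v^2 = v^2*(v + 2)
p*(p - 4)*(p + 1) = p^3 - 3*p^2 - 4*p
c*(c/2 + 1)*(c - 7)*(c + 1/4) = c^4/2 - 19*c^3/8 - 61*c^2/8 - 7*c/4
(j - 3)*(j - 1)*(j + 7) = j^3 + 3*j^2 - 25*j + 21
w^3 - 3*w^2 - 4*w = w*(w - 4)*(w + 1)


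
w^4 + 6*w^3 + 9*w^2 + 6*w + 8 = (w + 2)*(w + 4)*(w - I)*(w + I)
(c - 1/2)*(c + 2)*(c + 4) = c^3 + 11*c^2/2 + 5*c - 4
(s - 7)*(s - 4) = s^2 - 11*s + 28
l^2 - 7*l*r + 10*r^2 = (l - 5*r)*(l - 2*r)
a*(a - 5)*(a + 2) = a^3 - 3*a^2 - 10*a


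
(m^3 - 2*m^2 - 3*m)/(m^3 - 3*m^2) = (m + 1)/m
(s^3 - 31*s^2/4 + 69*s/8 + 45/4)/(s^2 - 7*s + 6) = (8*s^2 - 14*s - 15)/(8*(s - 1))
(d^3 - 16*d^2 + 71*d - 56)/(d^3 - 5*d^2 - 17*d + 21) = (d - 8)/(d + 3)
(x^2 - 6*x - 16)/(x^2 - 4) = (x - 8)/(x - 2)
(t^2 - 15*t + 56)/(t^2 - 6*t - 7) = (t - 8)/(t + 1)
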